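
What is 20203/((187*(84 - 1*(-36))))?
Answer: 20203/22440 ≈ 0.90031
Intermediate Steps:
20203/((187*(84 - 1*(-36)))) = 20203/((187*(84 + 36))) = 20203/((187*120)) = 20203/22440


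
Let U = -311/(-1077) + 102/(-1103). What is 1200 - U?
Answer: 1425284021/1187931 ≈ 1199.8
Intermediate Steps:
U = 233179/1187931 (U = -311*(-1/1077) + 102*(-1/1103) = 311/1077 - 102/1103 = 233179/1187931 ≈ 0.19629)
1200 - U = 1200 - 1*233179/1187931 = 1200 - 233179/1187931 = 1425284021/1187931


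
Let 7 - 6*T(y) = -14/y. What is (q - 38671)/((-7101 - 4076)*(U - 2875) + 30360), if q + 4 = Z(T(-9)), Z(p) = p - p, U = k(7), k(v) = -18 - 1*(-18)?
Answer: -7735/6432847 ≈ -0.0012024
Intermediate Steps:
T(y) = 7/6 + 7/(3*y) (T(y) = 7/6 - (-7)/(3*y) = 7/6 + 7/(3*y))
k(v) = 0 (k(v) = -18 + 18 = 0)
U = 0
Z(p) = 0
q = -4 (q = -4 + 0 = -4)
(q - 38671)/((-7101 - 4076)*(U - 2875) + 30360) = (-4 - 38671)/((-7101 - 4076)*(0 - 2875) + 30360) = -38675/(-11177*(-2875) + 30360) = -38675/(32133875 + 30360) = -38675/32164235 = -38675*1/32164235 = -7735/6432847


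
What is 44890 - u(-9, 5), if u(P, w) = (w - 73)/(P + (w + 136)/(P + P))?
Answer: 4533482/101 ≈ 44886.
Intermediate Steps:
u(P, w) = (-73 + w)/(P + (136 + w)/(2*P)) (u(P, w) = (-73 + w)/(P + (136 + w)/((2*P))) = (-73 + w)/(P + (136 + w)*(1/(2*P))) = (-73 + w)/(P + (136 + w)/(2*P)))
44890 - u(-9, 5) = 44890 - 2*(-9)*(-73 + 5)/(136 + 5 + 2*(-9)²) = 44890 - 2*(-9)*(-68)/(136 + 5 + 2*81) = 44890 - 2*(-9)*(-68)/(136 + 5 + 162) = 44890 - 2*(-9)*(-68)/303 = 44890 - 1*408/101 = 44890 - 408/101 = 4533482/101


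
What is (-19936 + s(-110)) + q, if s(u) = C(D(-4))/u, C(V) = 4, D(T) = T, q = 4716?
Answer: -837102/55 ≈ -15220.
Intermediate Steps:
s(u) = 4/u
(-19936 + s(-110)) + q = (-19936 + 4/(-110)) + 4716 = (-19936 + 4*(-1/110)) + 4716 = (-19936 - 2/55) + 4716 = -1096482/55 + 4716 = -837102/55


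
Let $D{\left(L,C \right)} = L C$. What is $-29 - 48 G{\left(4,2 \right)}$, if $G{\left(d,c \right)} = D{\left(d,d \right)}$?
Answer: $-797$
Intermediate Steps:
$D{\left(L,C \right)} = C L$
$G{\left(d,c \right)} = d^{2}$ ($G{\left(d,c \right)} = d d = d^{2}$)
$-29 - 48 G{\left(4,2 \right)} = -29 - 48 \cdot 4^{2} = -29 - 768 = -797$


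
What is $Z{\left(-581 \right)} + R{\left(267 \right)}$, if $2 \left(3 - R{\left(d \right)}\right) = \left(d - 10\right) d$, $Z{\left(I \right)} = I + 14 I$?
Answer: $- \frac{86043}{2} \approx -43022.0$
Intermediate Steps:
$Z{\left(I \right)} = 15 I$
$R{\left(d \right)} = 3 - \frac{d \left(-10 + d\right)}{2}$ ($R{\left(d \right)} = 3 - \frac{\left(d - 10\right) d}{2} = 3 - \frac{\left(-10 + d\right) d}{2} = 3 - \frac{d \left(-10 + d\right)}{2}$)
$Z{\left(-581 \right)} + R{\left(267 \right)} = 15 \left(-581\right) + \left(3 + 5 \cdot 267 - \frac{267^{2}}{2}\right) = -8715 + \left(3 + 1335 - \frac{71289}{2}\right) = -8715 - \frac{68613}{2} = - \frac{86043}{2}$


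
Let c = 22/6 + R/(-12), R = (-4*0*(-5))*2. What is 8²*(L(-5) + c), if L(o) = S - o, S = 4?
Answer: 2432/3 ≈ 810.67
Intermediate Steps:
R = 0 (R = (0*(-5))*2 = 0*2 = 0)
c = 11/3 (c = 22/6 + 0/(-12) = 22*(⅙) + 0*(-1/12) = 11/3 + 0 = 11/3 ≈ 3.6667)
L(o) = 4 - o
8²*(L(-5) + c) = 8²*((4 - 1*(-5)) + 11/3) = 64*((4 + 5) + 11/3) = 64*(9 + 11/3) = 64*(38/3) = 2432/3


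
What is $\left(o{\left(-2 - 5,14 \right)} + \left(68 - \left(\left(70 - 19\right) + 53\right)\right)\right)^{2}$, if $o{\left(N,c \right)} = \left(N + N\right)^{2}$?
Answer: $25600$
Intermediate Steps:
$o{\left(N,c \right)} = 4 N^{2}$ ($o{\left(N,c \right)} = \left(2 N\right)^{2} = 4 N^{2}$)
$\left(o{\left(-2 - 5,14 \right)} + \left(68 - \left(\left(70 - 19\right) + 53\right)\right)\right)^{2} = \left(4 \left(-2 - 5\right)^{2} + \left(68 - \left(\left(70 - 19\right) + 53\right)\right)\right)^{2} = \left(4 \left(-2 - 5\right)^{2} + \left(68 - \left(51 + 53\right)\right)\right)^{2} = \left(4 \left(-7\right)^{2} + \left(68 - 104\right)\right)^{2} = \left(4 \cdot 49 + \left(68 - 104\right)\right)^{2} = \left(196 - 36\right)^{2} = 160^{2} = 25600$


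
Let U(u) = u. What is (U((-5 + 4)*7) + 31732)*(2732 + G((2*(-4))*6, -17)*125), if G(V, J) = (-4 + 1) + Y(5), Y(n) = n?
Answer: 94603950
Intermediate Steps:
G(V, J) = 2 (G(V, J) = (-4 + 1) + 5 = -3 + 5 = 2)
(U((-5 + 4)*7) + 31732)*(2732 + G((2*(-4))*6, -17)*125) = ((-5 + 4)*7 + 31732)*(2732 + 2*125) = (-1*7 + 31732)*(2732 + 250) = (-7 + 31732)*2982 = 31725*2982 = 94603950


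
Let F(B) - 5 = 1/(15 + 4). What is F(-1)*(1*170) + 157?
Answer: 19303/19 ≈ 1015.9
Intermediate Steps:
F(B) = 96/19 (F(B) = 5 + 1/(15 + 4) = 5 + 1/19 = 96/19)
F(-1)*(1*170) + 157 = 96*(1*170)/19 + 157 = (96/19)*170 + 157 = 16320/19 + 157 = 19303/19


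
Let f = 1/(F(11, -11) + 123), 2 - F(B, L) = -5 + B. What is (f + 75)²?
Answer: 79673476/14161 ≈ 5626.3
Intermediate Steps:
F(B, L) = 7 - B (F(B, L) = 2 - (-5 + B) = 2 + (5 - B) = 7 - B)
f = 1/119 (f = 1/((7 - 1*11) + 123) = 1/((7 - 11) + 123) = 1/(-4 + 123) = 1/119 ≈ 0.0084034)
(f + 75)² = (1/119 + 75)² = (8926/119)² = 79673476/14161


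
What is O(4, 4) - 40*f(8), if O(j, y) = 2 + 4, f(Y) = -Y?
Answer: 326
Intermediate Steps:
O(j, y) = 6
O(4, 4) - 40*f(8) = 6 - (-40)*8 = 6 - 40*(-8) = 6 + 320 = 326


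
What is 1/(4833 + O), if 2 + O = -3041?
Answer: 1/1790 ≈ 0.00055866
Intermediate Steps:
O = -3043 (O = -2 - 3041 = -3043)
1/(4833 + O) = 1/(4833 - 3043) = 1/1790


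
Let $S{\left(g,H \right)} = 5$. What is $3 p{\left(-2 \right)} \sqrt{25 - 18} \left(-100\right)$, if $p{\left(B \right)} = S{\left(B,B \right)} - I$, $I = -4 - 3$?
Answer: $- 3600 \sqrt{7} \approx -9524.7$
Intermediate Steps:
$I = -7$ ($I = -4 - 3 = -7$)
$p{\left(B \right)} = 12$ ($p{\left(B \right)} = 5 - -7 = 5 + 7 = 12$)
$3 p{\left(-2 \right)} \sqrt{25 - 18} \left(-100\right) = 3 \cdot 12 \sqrt{25 - 18} \left(-100\right) = 36 \sqrt{7} \left(-100\right) = - 3600 \sqrt{7}$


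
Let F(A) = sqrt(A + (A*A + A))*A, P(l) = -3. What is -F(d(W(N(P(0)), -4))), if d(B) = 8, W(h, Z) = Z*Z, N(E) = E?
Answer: -32*sqrt(5) ≈ -71.554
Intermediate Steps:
W(h, Z) = Z**2
F(A) = A*sqrt(A**2 + 2*A) (F(A) = sqrt(A + (A**2 + A))*A = sqrt(A + (A + A**2))*A = sqrt(A**2 + 2*A)*A = A*sqrt(A**2 + 2*A))
-F(d(W(N(P(0)), -4))) = -8*sqrt(8*(2 + 8)) = -8*sqrt(8*10) = -8*sqrt(80) = -8*4*sqrt(5) = -32*sqrt(5)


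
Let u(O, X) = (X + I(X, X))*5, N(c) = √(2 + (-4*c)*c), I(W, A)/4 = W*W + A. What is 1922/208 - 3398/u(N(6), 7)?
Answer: 756563/120120 ≈ 6.2984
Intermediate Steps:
I(W, A) = 4*A + 4*W² (I(W, A) = 4*(W*W + A) = 4*(W² + A) = 4*(A + W²) = 4*A + 4*W²)
N(c) = √(2 - 4*c²)
u(O, X) = 20*X² + 25*X (u(O, X) = (X + (4*X + 4*X²))*5 = (4*X² + 5*X)*5 = 20*X² + 25*X)
1922/208 - 3398/u(N(6), 7) = 1922/208 - 3398*1/(35*(5 + 4*7)) = 1922*(1/208) - 3398*1/(35*(5 + 28)) = 961/104 - 3398/(5*7*33) = 961/104 - 3398/1155 = 756563/120120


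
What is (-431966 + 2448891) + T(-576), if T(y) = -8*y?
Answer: 2021533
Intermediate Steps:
(-431966 + 2448891) + T(-576) = (-431966 + 2448891) - 8*(-576) = 2016925 + 4608 = 2021533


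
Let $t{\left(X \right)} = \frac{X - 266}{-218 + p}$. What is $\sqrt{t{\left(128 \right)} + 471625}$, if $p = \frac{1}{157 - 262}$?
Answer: $\frac{\sqrt{247130832317215}}{22891} \approx 686.75$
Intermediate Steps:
$p = - \frac{1}{105}$ ($p = \frac{1}{-105} = - \frac{1}{105} \approx -0.0095238$)
$t{\left(X \right)} = \frac{27930}{22891} - \frac{105 X}{22891}$ ($t{\left(X \right)} = \frac{X - 266}{-218 - \frac{1}{105}} = \frac{-266 + X}{- \frac{22891}{105}} = \left(-266 + X\right) \left(- \frac{105}{22891}\right) = \frac{27930}{22891} - \frac{105 X}{22891}$)
$\sqrt{t{\left(128 \right)} + 471625} = \sqrt{\left(\frac{27930}{22891} - \frac{13440}{22891}\right) + 471625} = \sqrt{\frac{14490}{22891} + 471625} = \sqrt{\frac{10795982365}{22891}} = \frac{\sqrt{247130832317215}}{22891}$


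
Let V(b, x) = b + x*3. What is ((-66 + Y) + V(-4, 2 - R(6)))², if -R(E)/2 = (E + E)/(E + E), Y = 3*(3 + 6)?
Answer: 961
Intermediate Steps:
Y = 27 (Y = 3*9 = 27)
R(E) = -2 (R(E) = -2*(E + E)/(E + E) = -2*2*E/(2*E) = -2*2*E*1/(2*E) = -2*1 = -2)
V(b, x) = b + 3*x
((-66 + Y) + V(-4, 2 - R(6)))² = ((-66 + 27) + (-4 + 3*(2 - 1*(-2))))² = (-39 + (-4 + 3*(2 + 2)))² = (-39 + (-4 + 3*4))² = (-39 + (-4 + 12))² = (-39 + 8)² = (-31)² = 961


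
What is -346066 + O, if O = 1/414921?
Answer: -143590050785/414921 ≈ -3.4607e+5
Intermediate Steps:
O = 1/414921 ≈ 2.4101e-6
-346066 + O = -346066 + 1/414921 = -143590050785/414921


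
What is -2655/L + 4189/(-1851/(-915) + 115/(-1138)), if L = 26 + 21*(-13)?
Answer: 18994694525/8671923 ≈ 2190.4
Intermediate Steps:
L = -247 (L = 26 - 273 = -247)
-2655/L + 4189/(-1851/(-915) + 115/(-1138)) = -2655/(-247) + 4189/(-1851/(-915) + 115/(-1138)) = -2655*(-1/247) + 4189/(-1851*(-1/915) + 115*(-1/1138)) = 2655/247 + 4189/(617/305 - 115/1138) = 2655/247 + 4189/(667071/347090) = 2655/247 + 4189*(347090/667071) = 2655/247 + 1453960010/667071 = 18994694525/8671923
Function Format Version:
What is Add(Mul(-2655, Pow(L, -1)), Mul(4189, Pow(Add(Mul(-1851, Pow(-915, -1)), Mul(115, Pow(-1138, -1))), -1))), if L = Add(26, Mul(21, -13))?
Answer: Rational(18994694525, 8671923) ≈ 2190.4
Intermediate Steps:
L = -247 (L = Add(26, -273) = -247)
Add(Mul(-2655, Pow(L, -1)), Mul(4189, Pow(Add(Mul(-1851, Pow(-915, -1)), Mul(115, Pow(-1138, -1))), -1))) = Add(Mul(-2655, Pow(-247, -1)), Mul(4189, Pow(Add(Mul(-1851, Pow(-915, -1)), Mul(115, Pow(-1138, -1))), -1))) = Add(Mul(-2655, Rational(-1, 247)), Mul(4189, Pow(Add(Mul(-1851, Rational(-1, 915)), Mul(115, Rational(-1, 1138))), -1))) = Add(Rational(2655, 247), Mul(4189, Pow(Add(Rational(617, 305), Rational(-115, 1138)), -1))) = Add(Rational(2655, 247), Mul(4189, Pow(Rational(667071, 347090), -1))) = Add(Rational(2655, 247), Mul(4189, Rational(347090, 667071))) = Add(Rational(2655, 247), Rational(1453960010, 667071)) = Rational(18994694525, 8671923)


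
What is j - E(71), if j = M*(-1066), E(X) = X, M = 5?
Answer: -5401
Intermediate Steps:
j = -5330 (j = 5*(-1066) = -5330)
j - E(71) = -5330 - 1*71 = -5330 - 71 = -5401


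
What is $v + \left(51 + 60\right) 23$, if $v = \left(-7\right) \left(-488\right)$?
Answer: $5969$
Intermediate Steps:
$v = 3416$
$v + \left(51 + 60\right) 23 = 3416 + \left(51 + 60\right) 23 = 3416 + 111 \cdot 23 = 3416 + 2553 = 5969$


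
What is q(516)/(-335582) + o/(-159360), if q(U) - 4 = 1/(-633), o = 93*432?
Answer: -88903396871/352622853960 ≈ -0.25212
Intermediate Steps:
o = 40176
q(U) = 2531/633 (q(U) = 4 + 1/(-633) = 4 - 1/633 = 2531/633)
q(516)/(-335582) + o/(-159360) = (2531/633)/(-335582) + 40176/(-159360) = (2531/633)*(-1/335582) + 40176*(-1/159360) = -2531/212423406 - 837/3320 = -88903396871/352622853960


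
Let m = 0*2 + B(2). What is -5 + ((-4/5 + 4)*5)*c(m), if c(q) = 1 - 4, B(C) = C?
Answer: -53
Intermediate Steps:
m = 2 (m = 0*2 + 2 = 0 + 2 = 2)
c(q) = -3
-5 + ((-4/5 + 4)*5)*c(m) = -5 + ((-4/5 + 4)*5)*(-3) = -5 + ((-4*⅕ + 4)*5)*(-3) = -5 + ((-⅘ + 4)*5)*(-3) = -5 + ((16/5)*5)*(-3) = -5 + 16*(-3) = -5 - 48 = -53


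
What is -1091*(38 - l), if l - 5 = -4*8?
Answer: -70915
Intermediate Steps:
l = -27 (l = 5 - 4*8 = 5 - 32 = -27)
-1091*(38 - l) = -1091*(38 - 1*(-27)) = -1091*(38 + 27) = -1091*65 = -70915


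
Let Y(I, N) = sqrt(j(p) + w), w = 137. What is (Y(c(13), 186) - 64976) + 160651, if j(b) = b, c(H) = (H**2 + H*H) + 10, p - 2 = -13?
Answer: 95675 + 3*sqrt(14) ≈ 95686.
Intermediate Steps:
p = -11 (p = 2 - 13 = -11)
c(H) = 10 + 2*H**2 (c(H) = (H**2 + H**2) + 10 = 2*H**2 + 10 = 10 + 2*H**2)
Y(I, N) = 3*sqrt(14) (Y(I, N) = sqrt(-11 + 137) = sqrt(126) = 3*sqrt(14))
(Y(c(13), 186) - 64976) + 160651 = (3*sqrt(14) - 64976) + 160651 = (-64976 + 3*sqrt(14)) + 160651 = 95675 + 3*sqrt(14)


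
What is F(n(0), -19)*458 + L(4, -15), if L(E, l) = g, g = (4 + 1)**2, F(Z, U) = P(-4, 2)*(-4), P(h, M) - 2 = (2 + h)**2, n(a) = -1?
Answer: -10967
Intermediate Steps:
P(h, M) = 2 + (2 + h)**2
F(Z, U) = -24 (F(Z, U) = (2 + (2 - 4)**2)*(-4) = (2 + (-2)**2)*(-4) = (2 + 4)*(-4) = 6*(-4) = -24)
g = 25 (g = 5**2 = 25)
L(E, l) = 25
F(n(0), -19)*458 + L(4, -15) = -24*458 + 25 = -10992 + 25 = -10967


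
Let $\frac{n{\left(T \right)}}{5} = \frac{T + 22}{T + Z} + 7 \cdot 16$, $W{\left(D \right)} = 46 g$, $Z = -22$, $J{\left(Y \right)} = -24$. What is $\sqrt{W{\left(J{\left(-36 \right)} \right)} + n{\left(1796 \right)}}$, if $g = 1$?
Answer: $\frac{\sqrt{480813429}}{887} \approx 24.721$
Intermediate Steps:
$W{\left(D \right)} = 46$ ($W{\left(D \right)} = 46 \cdot 1 = 46$)
$n{\left(T \right)} = 560 + \frac{5 \left(22 + T\right)}{-22 + T}$ ($n{\left(T \right)} = 5 \left(\frac{T + 22}{T - 22} + 7 \cdot 16\right) = 5 \left(\frac{22 + T}{-22 + T} + 112\right) = 5 \left(112 + \frac{22 + T}{-22 + T}\right) = 560 + \frac{5 \left(22 + T\right)}{-22 + T}$)
$\sqrt{W{\left(J{\left(-36 \right)} \right)} + n{\left(1796 \right)}} = \sqrt{46 + \frac{5 \left(-2442 + 113 \cdot 1796\right)}{-22 + 1796}} = \sqrt{46 + \frac{5 \left(-2442 + 202948\right)}{1774}} = \sqrt{46 + 5 \cdot \frac{1}{1774} \cdot 200506} = \sqrt{46 + \frac{501265}{887}} = \sqrt{\frac{542067}{887}} = \frac{\sqrt{480813429}}{887}$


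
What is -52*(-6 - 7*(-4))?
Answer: -1144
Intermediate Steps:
-52*(-6 - 7*(-4)) = -52*(-6 + 28) = -52*22 = -1144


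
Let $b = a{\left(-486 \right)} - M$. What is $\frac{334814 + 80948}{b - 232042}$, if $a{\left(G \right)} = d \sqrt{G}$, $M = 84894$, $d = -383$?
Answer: $- \frac{65884972616}{50259859475} + \frac{716565807 i \sqrt{6}}{50259859475} \approx -1.3109 + 0.034923 i$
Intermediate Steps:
$a{\left(G \right)} = - 383 \sqrt{G}$
$b = -84894 - 3447 i \sqrt{6}$ ($b = - 383 \sqrt{-486} - 84894 = - 383 \cdot 9 i \sqrt{6} - 84894 = - 3447 i \sqrt{6} - 84894 = -84894 - 3447 i \sqrt{6} \approx -84894.0 - 8443.4 i$)
$\frac{334814 + 80948}{b - 232042} = \frac{334814 + 80948}{\left(-84894 - 3447 i \sqrt{6}\right) - 232042} = \frac{415762}{-316936 - 3447 i \sqrt{6}}$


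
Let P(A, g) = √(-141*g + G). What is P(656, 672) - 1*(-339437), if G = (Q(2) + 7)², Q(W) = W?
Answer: 339437 + 3*I*√10519 ≈ 3.3944e+5 + 307.69*I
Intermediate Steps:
G = 81 (G = (2 + 7)² = 9² = 81)
P(A, g) = √(81 - 141*g) (P(A, g) = √(-141*g + 81) = √(81 - 141*g))
P(656, 672) - 1*(-339437) = √(81 - 141*672) - 1*(-339437) = √(81 - 94752) + 339437 = √(-94671) + 339437 = 3*I*√10519 + 339437 = 339437 + 3*I*√10519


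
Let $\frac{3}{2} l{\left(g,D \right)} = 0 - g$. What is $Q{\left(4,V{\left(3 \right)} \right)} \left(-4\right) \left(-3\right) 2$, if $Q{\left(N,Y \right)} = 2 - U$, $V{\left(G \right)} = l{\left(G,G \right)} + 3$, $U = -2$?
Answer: $96$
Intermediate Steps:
$l{\left(g,D \right)} = - \frac{2 g}{3}$ ($l{\left(g,D \right)} = \frac{2 \left(0 - g\right)}{3} = \frac{2 \left(- g\right)}{3} = - \frac{2 g}{3}$)
$V{\left(G \right)} = 3 - \frac{2 G}{3}$ ($V{\left(G \right)} = - \frac{2 G}{3} + 3 = 3 - \frac{2 G}{3}$)
$Q{\left(N,Y \right)} = 4$ ($Q{\left(N,Y \right)} = 2 - -2 = 2 + 2 = 4$)
$Q{\left(4,V{\left(3 \right)} \right)} \left(-4\right) \left(-3\right) 2 = 4 \left(-4\right) \left(-3\right) 2 = 4 \cdot 12 \cdot 2 = 4 \cdot 24 = 96$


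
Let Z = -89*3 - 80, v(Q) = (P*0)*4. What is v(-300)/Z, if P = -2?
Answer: 0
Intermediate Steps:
v(Q) = 0 (v(Q) = -2*0*4 = 0*4 = 0)
Z = -347 (Z = -267 - 80 = -347)
v(-300)/Z = 0/(-347) = 0*(-1/347) = 0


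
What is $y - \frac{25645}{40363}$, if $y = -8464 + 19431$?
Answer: $\frac{1984912}{181} \approx 10966.0$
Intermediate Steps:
$y = 10967$
$y - \frac{25645}{40363} = 10967 - \frac{25645}{40363} = 10967 - \frac{115}{181} = \frac{1984912}{181}$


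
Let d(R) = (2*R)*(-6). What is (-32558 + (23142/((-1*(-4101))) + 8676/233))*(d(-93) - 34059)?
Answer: 341171665422012/318511 ≈ 1.0711e+9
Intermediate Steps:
d(R) = -12*R
(-32558 + (23142/((-1*(-4101))) + 8676/233))*(d(-93) - 34059) = (-32558 + (23142/((-1*(-4101))) + 8676/233))*(-12*(-93) - 34059) = (-32558 + (23142/4101 + 8676*(1/233)))*(1116 - 34059) = (-32558 + (23142*(1/4101) + 8676/233))*(-32943) = (-32558 + (7714/1367 + 8676/233))*(-32943) = (-32558 + 13657454/318511)*(-32943) = -10356423684/318511*(-32943) = 341171665422012/318511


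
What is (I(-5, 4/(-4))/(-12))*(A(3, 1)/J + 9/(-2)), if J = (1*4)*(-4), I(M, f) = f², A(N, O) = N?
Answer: 25/64 ≈ 0.39063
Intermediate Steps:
J = -16 (J = 4*(-4) = -16)
(I(-5, 4/(-4))/(-12))*(A(3, 1)/J + 9/(-2)) = ((4/(-4))²/(-12))*(3/(-16) + 9/(-2)) = ((4*(-¼))²*(-1/12))*(3*(-1/16) + 9*(-½)) = ((-1)²*(-1/12))*(-3/16 - 9/2) = (1*(-1/12))*(-75/16) = -1/12*(-75/16) = 25/64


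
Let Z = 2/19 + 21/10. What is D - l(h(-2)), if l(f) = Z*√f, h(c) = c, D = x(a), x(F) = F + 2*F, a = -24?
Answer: -72 - 419*I*√2/190 ≈ -72.0 - 3.1187*I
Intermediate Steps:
x(F) = 3*F
Z = 419/190 (Z = 2*(1/19) + 21*(⅒) = 2/19 + 21/10 = 419/190 ≈ 2.2053)
D = -72 (D = 3*(-24) = -72)
l(f) = 419*√f/190
D - l(h(-2)) = -72 - 419*√(-2)/190 = -72 - 419*I*√2/190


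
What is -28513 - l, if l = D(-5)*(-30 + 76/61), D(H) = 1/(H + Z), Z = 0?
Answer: -8698219/305 ≈ -28519.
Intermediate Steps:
D(H) = 1/H (D(H) = 1/(H + 0) = 1/H)
l = 1754/305 (l = (-30 + 76/61)/(-5) = -(-30 + 76*(1/61))/5 = -(-30 + 76/61)/5 = -1/5*(-1754/61) = 1754/305 ≈ 5.7508)
-28513 - l = -28513 - 1*1754/305 = -28513 - 1754/305 = -8698219/305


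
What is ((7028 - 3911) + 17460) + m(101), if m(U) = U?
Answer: 20678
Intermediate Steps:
((7028 - 3911) + 17460) + m(101) = ((7028 - 3911) + 17460) + 101 = (3117 + 17460) + 101 = 20577 + 101 = 20678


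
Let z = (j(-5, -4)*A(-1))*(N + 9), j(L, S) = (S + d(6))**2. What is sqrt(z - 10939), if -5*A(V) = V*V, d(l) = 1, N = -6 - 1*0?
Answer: I*sqrt(273610)/5 ≈ 104.62*I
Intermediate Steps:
N = -6 (N = -6 + 0 = -6)
A(V) = -V**2/5 (A(V) = -V*V/5 = -V**2/5)
j(L, S) = (1 + S)**2 (j(L, S) = (S + 1)**2 = (1 + S)**2)
z = -27/5 (z = ((1 - 4)**2*(-1/5*(-1)**2))*(-6 + 9) = ((-3)**2*(-1/5*1))*3 = (9*(-1/5))*3 = -9/5*3 = -27/5 ≈ -5.4000)
sqrt(z - 10939) = sqrt(-27/5 - 10939) = sqrt(-54722/5) = I*sqrt(273610)/5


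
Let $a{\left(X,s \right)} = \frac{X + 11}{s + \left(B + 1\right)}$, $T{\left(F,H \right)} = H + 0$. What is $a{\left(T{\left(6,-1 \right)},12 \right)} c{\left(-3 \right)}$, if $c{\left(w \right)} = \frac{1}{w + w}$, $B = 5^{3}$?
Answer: $- \frac{5}{414} \approx -0.012077$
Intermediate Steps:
$T{\left(F,H \right)} = H$
$B = 125$
$a{\left(X,s \right)} = \frac{11 + X}{126 + s}$ ($a{\left(X,s \right)} = \frac{X + 11}{s + \left(125 + 1\right)} = \frac{11 + X}{s + 126} = \frac{11 + X}{126 + s}$)
$c{\left(w \right)} = \frac{1}{2 w}$
$a{\left(T{\left(6,-1 \right)},12 \right)} c{\left(-3 \right)} = \frac{11 - 1}{126 + 12} \frac{1}{2 \left(-3\right)} = \frac{1}{138} \cdot 10 \cdot \frac{1}{2} \left(- \frac{1}{3}\right) = \frac{1}{138} \cdot 10 \left(- \frac{1}{6}\right) = \frac{5}{69} \left(- \frac{1}{6}\right) = - \frac{5}{414}$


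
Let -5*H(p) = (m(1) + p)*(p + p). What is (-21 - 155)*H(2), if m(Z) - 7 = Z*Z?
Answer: 1408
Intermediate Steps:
m(Z) = 7 + Z² (m(Z) = 7 + Z*Z = 7 + Z²)
H(p) = -2*p*(8 + p)/5 (H(p) = -((7 + 1²) + p)*(p + p)/5 = -((7 + 1) + p)*2*p/5 = -(8 + p)*2*p/5 = -2*p*(8 + p)/5)
(-21 - 155)*H(2) = (-21 - 155)*(-⅖*2*(8 + 2)) = -(-352)*2*10/5 = -176*(-8) = 1408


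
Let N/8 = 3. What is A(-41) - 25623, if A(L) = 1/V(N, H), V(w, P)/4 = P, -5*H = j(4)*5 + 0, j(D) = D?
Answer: -409969/16 ≈ -25623.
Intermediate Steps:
N = 24 (N = 8*3 = 24)
H = -4 (H = -(4*5 + 0)/5 = -(20 + 0)/5 = -1/5*20 = -4)
V(w, P) = 4*P
A(L) = -1/16 (A(L) = 1/(4*(-4)) = 1/(-16) = -1/16)
A(-41) - 25623 = -1/16 - 25623 = -409969/16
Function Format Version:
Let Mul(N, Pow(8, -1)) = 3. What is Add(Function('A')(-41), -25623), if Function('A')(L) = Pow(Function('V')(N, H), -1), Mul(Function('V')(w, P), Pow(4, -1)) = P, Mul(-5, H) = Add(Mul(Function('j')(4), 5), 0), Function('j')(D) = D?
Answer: Rational(-409969, 16) ≈ -25623.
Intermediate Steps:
N = 24 (N = Mul(8, 3) = 24)
H = -4 (H = Mul(Rational(-1, 5), Add(Mul(4, 5), 0)) = Mul(Rational(-1, 5), Add(20, 0)) = Mul(Rational(-1, 5), 20) = -4)
Function('V')(w, P) = Mul(4, P)
Function('A')(L) = Rational(-1, 16) (Function('A')(L) = Pow(Mul(4, -4), -1) = Pow(-16, -1) = Rational(-1, 16))
Add(Function('A')(-41), -25623) = Add(Rational(-1, 16), -25623) = Rational(-409969, 16)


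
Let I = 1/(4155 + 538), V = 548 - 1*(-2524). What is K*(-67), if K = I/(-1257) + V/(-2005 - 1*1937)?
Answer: 67454268241/1291903119 ≈ 52.213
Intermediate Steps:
V = 3072 (V = 548 + 2524 = 3072)
I = 1/4693 ≈ 0.00021308
K = -1006780123/1291903119 (K = (1/4693)/(-1257) + 3072/(-2005 - 1*1937) = (1/4693)*(-1/1257) + 3072/(-2005 - 1937) = -1/5899101 + 3072/(-3942) = -1/5899101 + 3072*(-1/3942) = -1/5899101 - 512/657 = -1006780123/1291903119 ≈ -0.77930)
K*(-67) = -1006780123/1291903119*(-67) = 67454268241/1291903119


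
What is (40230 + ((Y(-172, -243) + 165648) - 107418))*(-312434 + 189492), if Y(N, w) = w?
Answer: -12074994414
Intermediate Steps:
(40230 + ((Y(-172, -243) + 165648) - 107418))*(-312434 + 189492) = (40230 + ((-243 + 165648) - 107418))*(-312434 + 189492) = (40230 + (165405 - 107418))*(-122942) = (40230 + 57987)*(-122942) = 98217*(-122942) = -12074994414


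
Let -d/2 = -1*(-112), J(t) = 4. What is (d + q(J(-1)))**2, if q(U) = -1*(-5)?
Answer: 47961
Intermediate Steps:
d = -224 (d = -(-2)*(-112) = -2*112 = -224)
q(U) = 5
(d + q(J(-1)))**2 = (-224 + 5)**2 = (-219)**2 = 47961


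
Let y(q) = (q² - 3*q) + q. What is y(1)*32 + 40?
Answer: 8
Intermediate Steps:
y(q) = q² - 2*q
y(1)*32 + 40 = (1*(-2 + 1))*32 + 40 = (1*(-1))*32 + 40 = -1*32 + 40 = -32 + 40 = 8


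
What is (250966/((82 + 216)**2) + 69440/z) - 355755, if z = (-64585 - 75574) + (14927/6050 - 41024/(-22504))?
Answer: -3425238508967578862643/9628145629598018 ≈ -3.5575e+5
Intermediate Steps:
z = -216840359209/1547150 (z = -140159 + (14927*(1/6050) - 41024*(-1/22504)) = -140159 + (1357/550 + 5128/2813) = -140159 + 6637641/1547150 = -216840359209/1547150 ≈ -1.4015e+5)
(250966/((82 + 216)**2) + 69440/z) - 355755 = (250966/((82 + 216)**2) + 69440/(-216840359209/1547150)) - 355755 = (250966/(298**2) + 69440*(-1547150/216840359209)) - 355755 = (250966/88804 - 107434096000/216840359209) - 355755 = (250966*(1/88804) - 107434096000/216840359209) - 355755 = (125483/44402 - 107434096000/216840359209) - 355755 = 22439490064030947/9628145629598018 - 355755 = -3425238508967578862643/9628145629598018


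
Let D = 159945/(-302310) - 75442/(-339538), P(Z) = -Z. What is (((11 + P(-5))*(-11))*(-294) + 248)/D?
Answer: -177891897956592/1050017813 ≈ -1.6942e+5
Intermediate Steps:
D = -1050017813/3421524426 (D = 159945*(-1/302310) - 75442*(-1/339538) = -10663/20154 + 37721/169769 = -1050017813/3421524426 ≈ -0.30689)
(((11 + P(-5))*(-11))*(-294) + 248)/D = (((11 - 1*(-5))*(-11))*(-294) + 248)/(-1050017813/3421524426) = (((11 + 5)*(-11))*(-294) + 248)*(-3421524426/1050017813) = ((16*(-11))*(-294) + 248)*(-3421524426/1050017813) = (-176*(-294) + 248)*(-3421524426/1050017813) = (51744 + 248)*(-3421524426/1050017813) = 51992*(-3421524426/1050017813) = -177891897956592/1050017813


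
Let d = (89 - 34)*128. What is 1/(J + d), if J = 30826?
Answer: 1/37866 ≈ 2.6409e-5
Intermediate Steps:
d = 7040 (d = 55*128 = 7040)
1/(J + d) = 1/(30826 + 7040) = 1/37866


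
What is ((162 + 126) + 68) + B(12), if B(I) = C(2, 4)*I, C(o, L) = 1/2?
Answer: 362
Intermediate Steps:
C(o, L) = 1/2
B(I) = I/2
((162 + 126) + 68) + B(12) = ((162 + 126) + 68) + (1/2)*12 = (288 + 68) + 6 = 356 + 6 = 362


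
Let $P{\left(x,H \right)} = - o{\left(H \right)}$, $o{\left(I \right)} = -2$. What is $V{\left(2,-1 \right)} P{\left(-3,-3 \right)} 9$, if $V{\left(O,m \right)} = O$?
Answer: $36$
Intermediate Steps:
$P{\left(x,H \right)} = 2$ ($P{\left(x,H \right)} = \left(-1\right) \left(-2\right) = 2$)
$V{\left(2,-1 \right)} P{\left(-3,-3 \right)} 9 = 2 \cdot 2 \cdot 9 = 4 \cdot 9 = 36$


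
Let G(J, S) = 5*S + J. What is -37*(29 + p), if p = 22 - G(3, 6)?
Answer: -666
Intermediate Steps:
G(J, S) = J + 5*S
p = -11 (p = 22 - (3 + 5*6) = 22 - (3 + 30) = 22 - 1*33 = 22 - 33 = -11)
-37*(29 + p) = -37*(29 - 11) = -37*18 = -666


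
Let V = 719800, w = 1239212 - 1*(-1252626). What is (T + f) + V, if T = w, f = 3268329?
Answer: 6479967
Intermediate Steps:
w = 2491838 (w = 1239212 + 1252626 = 2491838)
T = 2491838
(T + f) + V = (2491838 + 3268329) + 719800 = 5760167 + 719800 = 6479967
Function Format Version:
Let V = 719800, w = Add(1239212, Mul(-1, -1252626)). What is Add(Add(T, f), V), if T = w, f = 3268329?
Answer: 6479967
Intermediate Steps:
w = 2491838 (w = Add(1239212, 1252626) = 2491838)
T = 2491838
Add(Add(T, f), V) = Add(Add(2491838, 3268329), 719800) = Add(5760167, 719800) = 6479967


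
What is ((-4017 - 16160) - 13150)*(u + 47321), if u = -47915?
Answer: 19796238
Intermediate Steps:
((-4017 - 16160) - 13150)*(u + 47321) = ((-4017 - 16160) - 13150)*(-47915 + 47321) = (-20177 - 13150)*(-594) = -33327*(-594) = 19796238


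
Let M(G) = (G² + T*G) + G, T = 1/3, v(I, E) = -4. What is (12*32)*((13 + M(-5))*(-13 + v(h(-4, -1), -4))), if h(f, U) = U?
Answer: -204544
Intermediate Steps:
T = ⅓ ≈ 0.33333
M(G) = G² + 4*G/3 (M(G) = (G² + G/3) + G = G² + 4*G/3)
(12*32)*((13 + M(-5))*(-13 + v(h(-4, -1), -4))) = (12*32)*((13 + (⅓)*(-5)*(4 + 3*(-5)))*(-13 - 4)) = 384*((13 + (⅓)*(-5)*(4 - 15))*(-17)) = 384*((13 + (⅓)*(-5)*(-11))*(-17)) = 384*((13 + 55/3)*(-17)) = 384*((94/3)*(-17)) = 384*(-1598/3) = -204544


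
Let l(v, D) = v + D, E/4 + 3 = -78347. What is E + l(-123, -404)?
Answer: -313927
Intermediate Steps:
E = -313400 (E = -12 + 4*(-78347) = -12 - 313388 = -313400)
l(v, D) = D + v
E + l(-123, -404) = -313400 + (-404 - 123) = -313400 - 527 = -313927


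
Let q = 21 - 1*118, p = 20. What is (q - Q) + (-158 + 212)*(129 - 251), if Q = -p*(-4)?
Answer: -6765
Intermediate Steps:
Q = 80 (Q = -20*(-4) = -1*(-80) = 80)
q = -97 (q = 21 - 118 = -97)
(q - Q) + (-158 + 212)*(129 - 251) = (-97 - 1*80) + (-158 + 212)*(129 - 251) = (-97 - 80) + 54*(-122) = -177 - 6588 = -6765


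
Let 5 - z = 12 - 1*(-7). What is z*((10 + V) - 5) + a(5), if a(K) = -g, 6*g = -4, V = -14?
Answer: 380/3 ≈ 126.67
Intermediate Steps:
g = -⅔ (g = (⅙)*(-4) = -⅔ ≈ -0.66667)
a(K) = ⅔ (a(K) = -1*(-⅔) = ⅔)
z = -14 (z = 5 - (12 - 1*(-7)) = 5 - (12 + 7) = 5 - 1*19 = 5 - 19 = -14)
z*((10 + V) - 5) + a(5) = -14*((10 - 14) - 5) + ⅔ = -14*(-4 - 5) + ⅔ = -14*(-9) + ⅔ = 126 + ⅔ = 380/3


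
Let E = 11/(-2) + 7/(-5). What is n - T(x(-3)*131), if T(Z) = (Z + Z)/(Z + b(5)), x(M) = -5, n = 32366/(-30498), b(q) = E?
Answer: -306877177/100933131 ≈ -3.0404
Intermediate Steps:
E = -69/10 (E = 11*(-½) + 7*(-⅕) = -11/2 - 7/5 = -69/10 ≈ -6.9000)
b(q) = -69/10
n = -16183/15249 (n = 32366*(-1/30498) = -16183/15249 ≈ -1.0613)
T(Z) = 2*Z/(-69/10 + Z) (T(Z) = (Z + Z)/(Z - 69/10) = (2*Z)/(-69/10 + Z) = 2*Z/(-69/10 + Z))
n - T(x(-3)*131) = -16183/15249 - 20*(-5*131)/(-69 + 10*(-5*131)) = -16183/15249 - 20*(-655)/(-69 + 10*(-655)) = -16183/15249 - 20*(-655)/(-69 - 6550) = -16183/15249 - 20*(-655)/(-6619) = -16183/15249 - 20*(-655)*(-1)/6619 = -16183/15249 - 1*13100/6619 = -16183/15249 - 13100/6619 = -306877177/100933131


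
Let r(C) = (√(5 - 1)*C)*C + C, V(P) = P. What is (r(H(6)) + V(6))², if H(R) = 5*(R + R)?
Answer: 52794756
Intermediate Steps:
H(R) = 10*R (H(R) = 5*(2*R) = 10*R)
r(C) = C + 2*C² (r(C) = (√4*C)*C + C = (2*C)*C + C = 2*C² + C = C + 2*C²)
(r(H(6)) + V(6))² = ((10*6)*(1 + 2*(10*6)) + 6)² = (60*(1 + 2*60) + 6)² = (60*(1 + 120) + 6)² = (60*121 + 6)² = (7260 + 6)² = 7266² = 52794756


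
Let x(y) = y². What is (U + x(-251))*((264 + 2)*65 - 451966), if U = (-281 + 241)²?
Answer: -28080504276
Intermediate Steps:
U = 1600 (U = (-40)² = 1600)
(U + x(-251))*((264 + 2)*65 - 451966) = (1600 + (-251)²)*((264 + 2)*65 - 451966) = (1600 + 63001)*(266*65 - 451966) = 64601*(17290 - 451966) = 64601*(-434676) = -28080504276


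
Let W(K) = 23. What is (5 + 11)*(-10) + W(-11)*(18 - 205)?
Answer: -4461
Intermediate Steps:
(5 + 11)*(-10) + W(-11)*(18 - 205) = (5 + 11)*(-10) + 23*(18 - 205) = 16*(-10) + 23*(-187) = -160 - 4301 = -4461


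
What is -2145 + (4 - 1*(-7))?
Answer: -2134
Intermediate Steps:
-2145 + (4 - 1*(-7)) = -2145 + (4 + 7) = -2145 + 11 = -2134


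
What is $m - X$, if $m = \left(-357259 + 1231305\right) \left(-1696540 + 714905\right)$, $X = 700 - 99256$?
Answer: $-857994046654$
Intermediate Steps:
$X = -98556$ ($X = 700 - 99256 = -98556$)
$m = -857994145210$ ($m = 874046 \left(-981635\right) = -857994145210$)
$m - X = -857994145210 - -98556 = -857994145210 + 98556 = -857994046654$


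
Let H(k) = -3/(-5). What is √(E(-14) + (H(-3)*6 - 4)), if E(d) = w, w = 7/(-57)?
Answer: I*√42465/285 ≈ 0.72305*I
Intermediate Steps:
w = -7/57 (w = 7*(-1/57) = -7/57 ≈ -0.12281)
E(d) = -7/57
H(k) = ⅗ (H(k) = -3*(-⅕) = ⅗)
√(E(-14) + (H(-3)*6 - 4)) = √(-7/57 + ((⅗)*6 - 4)) = √(-7/57 + (18/5 - 4)) = √(-7/57 - ⅖) = √(-149/285) = I*√42465/285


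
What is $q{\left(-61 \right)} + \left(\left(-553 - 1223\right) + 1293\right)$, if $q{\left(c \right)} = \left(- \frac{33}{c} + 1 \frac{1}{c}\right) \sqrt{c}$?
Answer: $-483 + \frac{32 i \sqrt{61}}{61} \approx -483.0 + 4.0972 i$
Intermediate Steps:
$q{\left(c \right)} = - \frac{32}{\sqrt{c}}$ ($q{\left(c \right)} = \left(- \frac{33}{c} + \frac{1}{c}\right) \sqrt{c} = - \frac{32}{c} \sqrt{c} = - \frac{32}{\sqrt{c}}$)
$q{\left(-61 \right)} + \left(\left(-553 - 1223\right) + 1293\right) = - \frac{32}{i \sqrt{61}} + \left(\left(-553 - 1223\right) + 1293\right) = - 32 \left(- \frac{i \sqrt{61}}{61}\right) + \left(-1776 + 1293\right) = \frac{32 i \sqrt{61}}{61} - 483 = -483 + \frac{32 i \sqrt{61}}{61}$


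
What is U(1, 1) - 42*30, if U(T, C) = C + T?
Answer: -1258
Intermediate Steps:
U(1, 1) - 42*30 = (1 + 1) - 42*30 = 2 - 1260 = -1258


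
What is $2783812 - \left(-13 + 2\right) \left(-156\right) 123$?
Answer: $2572744$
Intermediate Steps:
$2783812 - \left(-13 + 2\right) \left(-156\right) 123 = 2783812 - \left(-11\right) \left(-156\right) 123 = 2783812 - 1716 \cdot 123 = 2783812 - 211068 = 2572744$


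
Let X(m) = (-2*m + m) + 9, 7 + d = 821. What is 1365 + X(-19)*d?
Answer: 24157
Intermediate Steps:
d = 814 (d = -7 + 821 = 814)
X(m) = 9 - m (X(m) = -m + 9 = 9 - m)
1365 + X(-19)*d = 1365 + (9 - 1*(-19))*814 = 1365 + (9 + 19)*814 = 1365 + 28*814 = 1365 + 22792 = 24157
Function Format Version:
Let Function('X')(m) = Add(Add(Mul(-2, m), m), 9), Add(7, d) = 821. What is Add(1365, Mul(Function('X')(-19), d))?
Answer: 24157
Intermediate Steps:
d = 814 (d = Add(-7, 821) = 814)
Function('X')(m) = Add(9, Mul(-1, m)) (Function('X')(m) = Add(Mul(-1, m), 9) = Add(9, Mul(-1, m)))
Add(1365, Mul(Function('X')(-19), d)) = Add(1365, Mul(Add(9, Mul(-1, -19)), 814)) = Add(1365, Mul(Add(9, 19), 814)) = Add(1365, Mul(28, 814)) = Add(1365, 22792) = 24157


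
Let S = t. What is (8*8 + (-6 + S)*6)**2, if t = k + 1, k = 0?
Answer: 1156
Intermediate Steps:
t = 1 (t = 0 + 1 = 1)
S = 1
(8*8 + (-6 + S)*6)**2 = (8*8 + (-6 + 1)*6)**2 = (64 - 5*6)**2 = (64 - 30)**2 = 34**2 = 1156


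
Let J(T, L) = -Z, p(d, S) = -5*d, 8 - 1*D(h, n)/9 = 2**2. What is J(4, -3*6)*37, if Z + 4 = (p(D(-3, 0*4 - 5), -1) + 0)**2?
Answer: -1198652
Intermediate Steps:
D(h, n) = 36 (D(h, n) = 72 - 9*2**2 = 72 - 9*4 = 72 - 36 = 36)
Z = 32396 (Z = -4 + (-5*36 + 0)**2 = -4 + (-180 + 0)**2 = -4 + (-180)**2 = -4 + 32400 = 32396)
J(T, L) = -32396 (J(T, L) = -1*32396 = -32396)
J(4, -3*6)*37 = -32396*37 = -1198652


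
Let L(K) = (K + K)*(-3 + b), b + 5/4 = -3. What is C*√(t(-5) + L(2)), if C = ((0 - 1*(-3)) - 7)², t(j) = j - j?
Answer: 16*I*√29 ≈ 86.163*I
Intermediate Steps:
b = -17/4 (b = -5/4 - 3 = -17/4 ≈ -4.2500)
t(j) = 0
L(K) = -29*K/2 (L(K) = (K + K)*(-3 - 17/4) = (2*K)*(-29/4) = -29*K/2)
C = 16 (C = ((0 + 3) - 7)² = (3 - 7)² = (-4)² = 16)
C*√(t(-5) + L(2)) = 16*√(0 - 29/2*2) = 16*√(0 - 29) = 16*√(-29) = 16*(I*√29) = 16*I*√29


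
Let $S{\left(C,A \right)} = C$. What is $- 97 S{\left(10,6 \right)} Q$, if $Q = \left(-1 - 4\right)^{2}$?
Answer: $-24250$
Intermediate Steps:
$Q = 25$ ($Q = \left(-5\right)^{2} = 25$)
$- 97 S{\left(10,6 \right)} Q = \left(-97\right) 10 \cdot 25 = \left(-970\right) 25 = -24250$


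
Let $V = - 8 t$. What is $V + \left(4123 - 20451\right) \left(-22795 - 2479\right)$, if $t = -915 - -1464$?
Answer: $412669480$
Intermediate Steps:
$t = 549$ ($t = -915 + 1464 = 549$)
$V = -4392$ ($V = \left(-8\right) 549 = -4392$)
$V + \left(4123 - 20451\right) \left(-22795 - 2479\right) = -4392 + \left(4123 - 20451\right) \left(-22795 - 2479\right) = -4392 - -412673872 = -4392 + 412673872 = 412669480$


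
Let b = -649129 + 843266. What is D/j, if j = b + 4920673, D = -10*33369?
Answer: -33369/511481 ≈ -0.065240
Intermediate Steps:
D = -333690
b = 194137
j = 5114810 (j = 194137 + 4920673 = 5114810)
D/j = -333690/5114810 = -333690*1/5114810 = -33369/511481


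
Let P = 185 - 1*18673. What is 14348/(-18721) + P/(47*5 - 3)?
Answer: -43680323/542909 ≈ -80.456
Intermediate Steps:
P = -18488 (P = 185 - 18673 = -18488)
14348/(-18721) + P/(47*5 - 3) = 14348/(-18721) - 18488/(47*5 - 3) = 14348*(-1/18721) - 18488/(235 - 3) = -14348/18721 - 18488/232 = -14348/18721 - 18488*1/232 = -14348/18721 - 2311/29 = -43680323/542909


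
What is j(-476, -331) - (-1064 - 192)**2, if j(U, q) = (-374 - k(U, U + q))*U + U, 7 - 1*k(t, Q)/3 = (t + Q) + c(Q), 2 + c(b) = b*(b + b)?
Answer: -1859522156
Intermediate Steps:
c(b) = -2 + 2*b**2 (c(b) = -2 + b*(b + b) = -2 + b*(2*b) = -2 + 2*b**2)
k(t, Q) = 27 - 6*Q**2 - 3*Q - 3*t (k(t, Q) = 21 - 3*((t + Q) + (-2 + 2*Q**2)) = 21 - 3*((Q + t) + (-2 + 2*Q**2)) = 21 - 3*(-2 + Q + t + 2*Q**2) = 21 + (6 - 6*Q**2 - 3*Q - 3*t) = 27 - 6*Q**2 - 3*Q - 3*t)
j(U, q) = U + U*(-401 + 3*q + 6*U + 6*(U + q)**2) (j(U, q) = (-374 - (27 - 6*(U + q)**2 - 3*(U + q) - 3*U))*U + U = (-374 - (27 - 6*(U + q)**2 + (-3*U - 3*q) - 3*U))*U + U = (-374 - (27 - 6*U - 6*(U + q)**2 - 3*q))*U + U = (-374 + (-27 + 3*q + 6*U + 6*(U + q)**2))*U + U = (-401 + 3*q + 6*U + 6*(U + q)**2)*U + U = U*(-401 + 3*q + 6*U + 6*(U + q)**2) + U = U + U*(-401 + 3*q + 6*U + 6*(U + q)**2))
j(-476, -331) - (-1064 - 192)**2 = -476*(-400 + 3*(-331) + 6*(-476) + 6*(-476 - 331)**2) - (-1064 - 192)**2 = -476*(-400 - 993 - 2856 + 6*(-807)**2) - 1*(-1256)**2 = -476*(-400 - 993 - 2856 + 6*651249) - 1*1577536 = -476*(-400 - 993 - 2856 + 3907494) - 1577536 = -476*3903245 - 1577536 = -1857944620 - 1577536 = -1859522156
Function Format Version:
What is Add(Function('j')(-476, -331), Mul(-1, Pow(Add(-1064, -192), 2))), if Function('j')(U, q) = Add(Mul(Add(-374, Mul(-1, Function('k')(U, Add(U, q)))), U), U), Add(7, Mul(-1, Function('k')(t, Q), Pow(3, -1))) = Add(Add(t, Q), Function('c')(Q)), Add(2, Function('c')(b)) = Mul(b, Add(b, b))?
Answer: -1859522156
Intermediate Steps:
Function('c')(b) = Add(-2, Mul(2, Pow(b, 2))) (Function('c')(b) = Add(-2, Mul(b, Add(b, b))) = Add(-2, Mul(b, Mul(2, b))) = Add(-2, Mul(2, Pow(b, 2))))
Function('k')(t, Q) = Add(27, Mul(-6, Pow(Q, 2)), Mul(-3, Q), Mul(-3, t)) (Function('k')(t, Q) = Add(21, Mul(-3, Add(Add(t, Q), Add(-2, Mul(2, Pow(Q, 2)))))) = Add(21, Mul(-3, Add(Add(Q, t), Add(-2, Mul(2, Pow(Q, 2)))))) = Add(21, Mul(-3, Add(-2, Q, t, Mul(2, Pow(Q, 2))))) = Add(21, Add(6, Mul(-6, Pow(Q, 2)), Mul(-3, Q), Mul(-3, t))) = Add(27, Mul(-6, Pow(Q, 2)), Mul(-3, Q), Mul(-3, t)))
Function('j')(U, q) = Add(U, Mul(U, Add(-401, Mul(3, q), Mul(6, U), Mul(6, Pow(Add(U, q), 2))))) (Function('j')(U, q) = Add(Mul(Add(-374, Mul(-1, Add(27, Mul(-6, Pow(Add(U, q), 2)), Mul(-3, Add(U, q)), Mul(-3, U)))), U), U) = Add(Mul(Add(-374, Mul(-1, Add(27, Mul(-6, Pow(Add(U, q), 2)), Add(Mul(-3, U), Mul(-3, q)), Mul(-3, U)))), U), U) = Add(Mul(Add(-374, Mul(-1, Add(27, Mul(-6, U), Mul(-6, Pow(Add(U, q), 2)), Mul(-3, q)))), U), U) = Add(Mul(Add(-374, Add(-27, Mul(3, q), Mul(6, U), Mul(6, Pow(Add(U, q), 2)))), U), U) = Add(Mul(Add(-401, Mul(3, q), Mul(6, U), Mul(6, Pow(Add(U, q), 2))), U), U) = Add(Mul(U, Add(-401, Mul(3, q), Mul(6, U), Mul(6, Pow(Add(U, q), 2)))), U) = Add(U, Mul(U, Add(-401, Mul(3, q), Mul(6, U), Mul(6, Pow(Add(U, q), 2))))))
Add(Function('j')(-476, -331), Mul(-1, Pow(Add(-1064, -192), 2))) = Add(Mul(-476, Add(-400, Mul(3, -331), Mul(6, -476), Mul(6, Pow(Add(-476, -331), 2)))), Mul(-1, Pow(Add(-1064, -192), 2))) = Add(Mul(-476, Add(-400, -993, -2856, Mul(6, Pow(-807, 2)))), Mul(-1, Pow(-1256, 2))) = Add(Mul(-476, Add(-400, -993, -2856, Mul(6, 651249))), Mul(-1, 1577536)) = Add(Mul(-476, Add(-400, -993, -2856, 3907494)), -1577536) = Add(Mul(-476, 3903245), -1577536) = Add(-1857944620, -1577536) = -1859522156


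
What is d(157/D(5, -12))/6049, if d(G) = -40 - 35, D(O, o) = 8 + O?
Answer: -75/6049 ≈ -0.012399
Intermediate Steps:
d(G) = -75
d(157/D(5, -12))/6049 = -75/6049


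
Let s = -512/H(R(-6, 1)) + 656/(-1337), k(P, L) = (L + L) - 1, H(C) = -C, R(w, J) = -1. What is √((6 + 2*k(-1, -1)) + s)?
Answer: 20*I*√2290281/1337 ≈ 22.638*I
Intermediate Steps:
k(P, L) = -1 + 2*L (k(P, L) = 2*L - 1 = -1 + 2*L)
s = -685200/1337 (s = -512/((-1*(-1))) + 656/(-1337) = -512/1 + 656*(-1/1337) = -512*1 - 656/1337 = -512 - 656/1337 = -685200/1337 ≈ -512.49)
√((6 + 2*k(-1, -1)) + s) = √((6 + 2*(-1 + 2*(-1))) - 685200/1337) = √((6 + 2*(-1 - 2)) - 685200/1337) = √((6 + 2*(-3)) - 685200/1337) = √((6 - 6) - 685200/1337) = √(0 - 685200/1337) = √(-685200/1337) = 20*I*√2290281/1337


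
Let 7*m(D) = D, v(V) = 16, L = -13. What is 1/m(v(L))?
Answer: 7/16 ≈ 0.43750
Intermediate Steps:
m(D) = D/7
1/m(v(L)) = 1/((⅐)*16) = 1/(16/7) = 7/16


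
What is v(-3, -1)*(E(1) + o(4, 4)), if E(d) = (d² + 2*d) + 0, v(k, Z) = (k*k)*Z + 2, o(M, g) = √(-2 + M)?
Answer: -21 - 7*√2 ≈ -30.900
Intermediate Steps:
v(k, Z) = 2 + Z*k² (v(k, Z) = k²*Z + 2 = Z*k² + 2 = 2 + Z*k²)
E(d) = d² + 2*d
v(-3, -1)*(E(1) + o(4, 4)) = (2 - 1*(-3)²)*(1*(2 + 1) + √(-2 + 4)) = (2 - 1*9)*(1*3 + √2) = (2 - 9)*(3 + √2) = -7*(3 + √2) = -21 - 7*√2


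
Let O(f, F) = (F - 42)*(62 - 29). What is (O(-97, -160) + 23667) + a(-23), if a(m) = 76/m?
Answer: 390947/23 ≈ 16998.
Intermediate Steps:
O(f, F) = -1386 + 33*F (O(f, F) = (-42 + F)*33 = -1386 + 33*F)
(O(-97, -160) + 23667) + a(-23) = ((-1386 + 33*(-160)) + 23667) + 76/(-23) = ((-1386 - 5280) + 23667) + 76*(-1/23) = (-6666 + 23667) - 76/23 = 17001 - 76/23 = 390947/23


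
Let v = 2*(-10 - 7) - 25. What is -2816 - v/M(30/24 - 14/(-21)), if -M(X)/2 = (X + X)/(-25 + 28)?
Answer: -65299/23 ≈ -2839.1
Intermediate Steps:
M(X) = -4*X/3 (M(X) = -2*(X + X)/(-25 + 28) = -2*2*X/3 = -4*X/3)
v = -59 (v = 2*(-17) - 25 = -34 - 25 = -59)
-2816 - v/M(30/24 - 14/(-21)) = -2816 - (-59)/((-4*(30/24 - 14/(-21))/3)) = -2816 - (-59)/((-4*(30*(1/24) - 14*(-1/21))/3)) = -2816 - (-59)/((-4*(5/4 + ⅔)/3)) = -2816 - (-59)/((-4/3*23/12)) = -2816 - (-59)/(-23/9) = -2816 - (-59)*(-9)/23 = -2816 - 1*531/23 = -2816 - 531/23 = -65299/23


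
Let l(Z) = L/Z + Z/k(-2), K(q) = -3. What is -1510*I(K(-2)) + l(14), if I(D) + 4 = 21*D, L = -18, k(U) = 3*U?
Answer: 2124494/21 ≈ 1.0117e+5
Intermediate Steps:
l(Z) = -18/Z - Z/6 (l(Z) = -18/Z + Z/((3*(-2))) = -18/Z + Z/(-6) = -18/Z + Z*(-⅙) = -18/Z - Z/6)
I(D) = -4 + 21*D
-1510*I(K(-2)) + l(14) = -1510*(-4 + 21*(-3)) + (-18/14 - ⅙*14) = -1510*(-4 - 63) + (-18*1/14 - 7/3) = -1510*(-67) + (-9/7 - 7/3) = 101170 - 76/21 = 2124494/21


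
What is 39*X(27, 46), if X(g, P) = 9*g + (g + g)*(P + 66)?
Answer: 245349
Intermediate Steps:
X(g, P) = 9*g + 2*g*(66 + P) (X(g, P) = 9*g + (2*g)*(66 + P) = 9*g + 2*g*(66 + P))
39*X(27, 46) = 39*(27*(141 + 2*46)) = 39*(27*(141 + 92)) = 39*(27*233) = 39*6291 = 245349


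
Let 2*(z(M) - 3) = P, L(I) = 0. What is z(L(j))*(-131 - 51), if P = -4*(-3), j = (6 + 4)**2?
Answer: -1638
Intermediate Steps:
j = 100 (j = 10**2 = 100)
P = 12 (P = -2*(-6) = 12)
z(M) = 9 (z(M) = 3 + (1/2)*12 = 3 + 6 = 9)
z(L(j))*(-131 - 51) = 9*(-131 - 51) = 9*(-182) = -1638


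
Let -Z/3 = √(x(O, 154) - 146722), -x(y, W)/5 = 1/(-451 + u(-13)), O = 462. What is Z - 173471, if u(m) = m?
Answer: -173471 - 3*I*√1974291087/116 ≈ -1.7347e+5 - 1149.1*I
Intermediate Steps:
x(y, W) = 5/464 (x(y, W) = -5/(-451 - 13) = -5/(-464) = -5*(-1/464) = 5/464)
Z = -3*I*√1974291087/116 (Z = -3*√(5/464 - 146722) = -3*I*√1974291087/116 ≈ -1149.1*I)
Z - 173471 = -3*I*√1974291087/116 - 173471 = -173471 - 3*I*√1974291087/116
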